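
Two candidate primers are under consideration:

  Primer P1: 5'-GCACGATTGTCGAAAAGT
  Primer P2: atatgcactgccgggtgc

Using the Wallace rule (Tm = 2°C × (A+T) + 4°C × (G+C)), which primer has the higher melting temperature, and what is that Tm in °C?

Primer P2, 58°C

Primer P1: A+T=10, G+C=8 → Tm = 2(10)+4(8) = 52°C
Primer P2: A+T=7, G+C=11 → Tm = 2(7)+4(11) = 58°C
52°C vs 58°C → primer P2 is higher.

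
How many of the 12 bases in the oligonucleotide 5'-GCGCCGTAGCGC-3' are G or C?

Counting bases: G=5, T=1, A=1, C=5
Total G or C: 5 + 5 = 10

10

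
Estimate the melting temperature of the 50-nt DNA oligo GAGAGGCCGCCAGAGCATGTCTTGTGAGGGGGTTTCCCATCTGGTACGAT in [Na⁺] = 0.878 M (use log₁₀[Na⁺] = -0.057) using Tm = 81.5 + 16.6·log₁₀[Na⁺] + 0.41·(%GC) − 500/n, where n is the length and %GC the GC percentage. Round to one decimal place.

94.3°C

Length n = 50. C=11, G=18, T=12, A=9
G+C = 29, so %GC = 29/50 × 100 = 58%
Salt term: 16.6 × (-0.057) = -0.946
GC term: 0.41 × 58 = 23.78; length term: −500/50 = −10
Tm = 81.5 + (-0.946) + 23.78 − 10 = 94.334 → 94.3°C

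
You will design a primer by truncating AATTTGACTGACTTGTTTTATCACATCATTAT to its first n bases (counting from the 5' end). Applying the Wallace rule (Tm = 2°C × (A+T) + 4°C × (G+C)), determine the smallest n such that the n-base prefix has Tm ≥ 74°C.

First 28 bases: AATTTGACTGACTTGTTTTATCACATCA → Tm = 72°C (< 74°C)
First 29 bases: AATTTGACTGACTTGTTTTATCACATCAT → Tm = 74°C (≥ 74°C)
Since every base adds ≥2°C, Tm only increases with n, so the threshold is first crossed at n = 29.

n = 29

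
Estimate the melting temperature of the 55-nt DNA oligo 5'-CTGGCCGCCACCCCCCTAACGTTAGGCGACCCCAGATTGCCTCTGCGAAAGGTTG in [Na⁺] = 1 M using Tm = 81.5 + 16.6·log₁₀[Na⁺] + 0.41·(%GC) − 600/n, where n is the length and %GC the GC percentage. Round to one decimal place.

96.7°C

Length n = 55. Scanning the sequence gives A=10, G=14, C=21, T=10.
G+C = 35, so %GC = 35/55 × 100 = 63.636%
Salt term: 16.6 × (0) = 0
GC term: 0.41 × 63.636 = 26.091; length term: −600/55 = −10.909
Tm = 81.5 + (0) + 26.091 − 10.909 = 96.682 → 96.7°C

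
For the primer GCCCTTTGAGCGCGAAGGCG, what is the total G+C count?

Scanning the sequence gives C=6, G=8, A=3, T=3.
Total G or C: 8 + 6 = 14

14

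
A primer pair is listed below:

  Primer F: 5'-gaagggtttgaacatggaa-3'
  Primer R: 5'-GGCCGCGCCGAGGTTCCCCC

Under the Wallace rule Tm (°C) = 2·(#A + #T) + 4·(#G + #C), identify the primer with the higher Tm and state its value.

Primer F: A+T=11, G+C=8 → Tm = 2(11)+4(8) = 54°C
Primer R: A+T=3, G+C=17 → Tm = 2(3)+4(17) = 74°C
54°C vs 74°C → primer R is higher.

Primer R, 74°C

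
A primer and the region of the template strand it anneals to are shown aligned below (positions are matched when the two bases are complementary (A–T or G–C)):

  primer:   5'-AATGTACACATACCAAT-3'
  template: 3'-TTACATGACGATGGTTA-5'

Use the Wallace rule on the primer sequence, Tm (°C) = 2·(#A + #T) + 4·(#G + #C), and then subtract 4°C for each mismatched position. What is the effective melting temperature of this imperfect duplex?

Primer base counts: A=8, T=4, G=1, C=4 → A+T=12, G+C=5
Perfect-match Tm = 2(12) + 4(5) = 24 + 20 = 44°C
Mismatches (positions where the bases are not complementary): 3 (at positions 8, 9, 10)
Effective Tm = 44 − 3×4 = 44 − 12 = 32°C

32°C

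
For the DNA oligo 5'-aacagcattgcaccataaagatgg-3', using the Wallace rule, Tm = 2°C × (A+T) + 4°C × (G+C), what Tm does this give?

68°C

Counting bases: A=10, C=5, T=4, G=5
So N_AT = 14 and N_GC = 10.
Tm = 2(14) + 4(10) = 28 + 40 = 68°C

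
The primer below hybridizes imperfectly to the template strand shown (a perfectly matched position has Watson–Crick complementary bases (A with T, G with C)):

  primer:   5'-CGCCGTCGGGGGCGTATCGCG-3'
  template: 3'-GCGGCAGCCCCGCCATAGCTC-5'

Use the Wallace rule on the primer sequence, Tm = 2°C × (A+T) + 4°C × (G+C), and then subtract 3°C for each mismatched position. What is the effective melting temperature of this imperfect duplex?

Primer base counts: A=1, T=3, G=10, C=7 → A+T=4, G+C=17
Perfect-match Tm = 2(4) + 4(17) = 8 + 68 = 76°C
Mismatches (positions where the bases are not complementary): 3 (at positions 12, 13, 20)
Effective Tm = 76 − 3×3 = 76 − 9 = 67°C

67°C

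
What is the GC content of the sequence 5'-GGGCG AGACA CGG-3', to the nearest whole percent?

Base counts: G=7, T=0, A=3, C=3
G+C = 7 + 3 = 10 out of 13 bases
%GC = 10/13 × 100 = 76.92% ≈ 77%

77%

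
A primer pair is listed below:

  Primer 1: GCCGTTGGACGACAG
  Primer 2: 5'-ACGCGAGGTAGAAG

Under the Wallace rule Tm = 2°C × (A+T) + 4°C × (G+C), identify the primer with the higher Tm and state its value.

Primer 1, 50°C

Primer 1: A+T=5, G+C=10 → Tm = 2(5)+4(10) = 50°C
Primer 2: A+T=6, G+C=8 → Tm = 2(6)+4(8) = 44°C
50°C vs 44°C → primer 1 is higher.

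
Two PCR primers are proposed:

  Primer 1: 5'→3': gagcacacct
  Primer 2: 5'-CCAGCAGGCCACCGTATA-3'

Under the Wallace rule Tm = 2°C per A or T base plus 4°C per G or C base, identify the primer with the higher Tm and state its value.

Primer 1: A+T=4, G+C=6 → Tm = 2(4)+4(6) = 32°C
Primer 2: A+T=7, G+C=11 → Tm = 2(7)+4(11) = 58°C
32°C vs 58°C → primer 2 is higher.

Primer 2, 58°C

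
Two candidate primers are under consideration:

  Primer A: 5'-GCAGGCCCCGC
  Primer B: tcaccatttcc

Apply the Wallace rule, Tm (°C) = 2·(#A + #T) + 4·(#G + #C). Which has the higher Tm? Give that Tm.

Primer A, 42°C

Primer A: A+T=1, G+C=10 → Tm = 2(1)+4(10) = 42°C
Primer B: A+T=6, G+C=5 → Tm = 2(6)+4(5) = 32°C
42°C vs 32°C → primer A is higher.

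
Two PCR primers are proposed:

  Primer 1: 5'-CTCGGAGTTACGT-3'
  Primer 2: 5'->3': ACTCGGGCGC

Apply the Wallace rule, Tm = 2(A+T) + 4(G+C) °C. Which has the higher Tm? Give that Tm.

Primer 1: A+T=6, G+C=7 → Tm = 2(6)+4(7) = 40°C
Primer 2: A+T=2, G+C=8 → Tm = 2(2)+4(8) = 36°C
40°C vs 36°C → primer 1 is higher.

Primer 1, 40°C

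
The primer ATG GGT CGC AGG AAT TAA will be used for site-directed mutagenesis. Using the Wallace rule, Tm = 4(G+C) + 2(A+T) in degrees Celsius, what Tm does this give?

52°C

Scanning the sequence gives T=4, G=6, C=2, A=6.
AT pairs contribute 10, GC pairs contribute 8.
Tm = 2(10) + 4(8) = 20 + 32 = 52°C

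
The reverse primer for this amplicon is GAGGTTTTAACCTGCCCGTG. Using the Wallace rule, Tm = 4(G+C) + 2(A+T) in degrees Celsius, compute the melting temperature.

T=6, A=3, C=5, G=6
AT pairs contribute 9, GC pairs contribute 11.
Tm = 2(9) + 4(11) = 18 + 44 = 62°C

62°C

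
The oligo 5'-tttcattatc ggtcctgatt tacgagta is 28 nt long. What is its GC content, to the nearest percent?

Base counts: T=12, A=6, G=5, C=5
G+C = 5 + 5 = 10 out of 28 bases
%GC = 10/28 × 100 = 35.71% ≈ 36%

36%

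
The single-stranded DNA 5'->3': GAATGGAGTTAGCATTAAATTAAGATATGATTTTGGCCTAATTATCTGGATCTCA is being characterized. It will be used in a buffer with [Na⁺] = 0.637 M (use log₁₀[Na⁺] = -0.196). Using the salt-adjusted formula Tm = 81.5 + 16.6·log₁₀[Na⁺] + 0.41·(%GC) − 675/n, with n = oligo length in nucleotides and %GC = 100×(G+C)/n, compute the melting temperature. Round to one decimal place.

78.6°C

Length n = 55. C=6, G=11, T=20, A=18
G+C = 17, so %GC = 17/55 × 100 = 30.909%
Salt term: 16.6 × (-0.196) = -3.254
GC term: 0.41 × 30.909 = 12.673; length term: −675/55 = −12.273
Tm = 81.5 + (-3.254) + 12.673 − 12.273 = 78.646 → 78.6°C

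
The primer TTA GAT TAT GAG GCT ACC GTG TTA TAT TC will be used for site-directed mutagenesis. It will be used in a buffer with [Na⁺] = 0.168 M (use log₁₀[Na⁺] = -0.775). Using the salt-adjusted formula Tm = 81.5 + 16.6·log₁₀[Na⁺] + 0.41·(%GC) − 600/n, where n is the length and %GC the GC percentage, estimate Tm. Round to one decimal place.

62.1°C

Length n = 29. Base counts: C=4, A=7, G=6, T=12
G+C = 10, so %GC = 10/29 × 100 = 34.483%
Salt term: 16.6 × (-0.775) = -12.865
GC term: 0.41 × 34.483 = 14.138; length term: −600/29 = −20.69
Tm = 81.5 + (-12.865) + 14.138 − 20.69 = 62.083 → 62.1°C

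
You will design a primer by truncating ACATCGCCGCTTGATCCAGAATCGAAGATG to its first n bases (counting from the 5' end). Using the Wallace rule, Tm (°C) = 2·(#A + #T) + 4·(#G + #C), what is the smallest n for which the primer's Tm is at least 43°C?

First 13 bases: ACATCGCCGCTTG → Tm = 42°C (< 43°C)
First 14 bases: ACATCGCCGCTTGA → Tm = 44°C (≥ 43°C)
Since every base adds ≥2°C, Tm only increases with n, so the threshold is first crossed at n = 14.

n = 14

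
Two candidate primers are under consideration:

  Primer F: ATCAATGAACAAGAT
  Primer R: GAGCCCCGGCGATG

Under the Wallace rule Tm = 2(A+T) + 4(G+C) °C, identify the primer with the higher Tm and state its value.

Primer R, 50°C

Primer F: A+T=11, G+C=4 → Tm = 2(11)+4(4) = 38°C
Primer R: A+T=3, G+C=11 → Tm = 2(3)+4(11) = 50°C
38°C vs 50°C → primer R is higher.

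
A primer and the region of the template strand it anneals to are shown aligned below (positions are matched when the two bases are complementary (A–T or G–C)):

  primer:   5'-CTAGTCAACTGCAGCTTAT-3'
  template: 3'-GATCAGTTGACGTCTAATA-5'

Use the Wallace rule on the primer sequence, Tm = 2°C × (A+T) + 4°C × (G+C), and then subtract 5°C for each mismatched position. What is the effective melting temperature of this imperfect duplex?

49°C

Primer base counts: A=5, T=6, G=3, C=5 → A+T=11, G+C=8
Perfect-match Tm = 2(11) + 4(8) = 22 + 32 = 54°C
Mismatches (positions where the bases are not complementary): 1 (at position 15)
Effective Tm = 54 − 1×5 = 54 − 5 = 49°C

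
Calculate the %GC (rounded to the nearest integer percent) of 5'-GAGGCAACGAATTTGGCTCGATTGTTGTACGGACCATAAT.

Base counts: C=7, G=11, T=11, A=11
G+C = 11 + 7 = 18 out of 40 bases
%GC = 18/40 × 100 = 45% ≈ 45%

45%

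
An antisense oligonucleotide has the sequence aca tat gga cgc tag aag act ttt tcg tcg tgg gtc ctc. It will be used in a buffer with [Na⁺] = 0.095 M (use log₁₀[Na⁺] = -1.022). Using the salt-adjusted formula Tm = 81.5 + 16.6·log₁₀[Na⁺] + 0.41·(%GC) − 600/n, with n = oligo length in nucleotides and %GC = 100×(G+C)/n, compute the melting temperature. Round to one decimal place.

Length n = 39. Scanning the sequence gives G=10, A=8, C=9, T=12.
G+C = 19, so %GC = 19/39 × 100 = 48.718%
Salt term: 16.6 × (-1.022) = -16.965
GC term: 0.41 × 48.718 = 19.974; length term: −600/39 = −15.385
Tm = 81.5 + (-16.965) + 19.974 − 15.385 = 69.124 → 69.1°C

69.1°C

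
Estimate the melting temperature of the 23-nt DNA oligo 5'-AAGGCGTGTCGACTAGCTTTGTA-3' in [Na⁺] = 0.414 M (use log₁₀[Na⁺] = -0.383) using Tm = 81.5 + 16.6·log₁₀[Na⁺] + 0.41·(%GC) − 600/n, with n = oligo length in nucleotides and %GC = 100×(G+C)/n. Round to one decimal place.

68.7°C

Length n = 23. Scanning the sequence gives C=4, A=5, G=7, T=7.
G+C = 11, so %GC = 11/23 × 100 = 47.826%
Salt term: 16.6 × (-0.383) = -6.358
GC term: 0.41 × 47.826 = 19.609; length term: −600/23 = −26.087
Tm = 81.5 + (-6.358) + 19.609 − 26.087 = 68.664 → 68.7°C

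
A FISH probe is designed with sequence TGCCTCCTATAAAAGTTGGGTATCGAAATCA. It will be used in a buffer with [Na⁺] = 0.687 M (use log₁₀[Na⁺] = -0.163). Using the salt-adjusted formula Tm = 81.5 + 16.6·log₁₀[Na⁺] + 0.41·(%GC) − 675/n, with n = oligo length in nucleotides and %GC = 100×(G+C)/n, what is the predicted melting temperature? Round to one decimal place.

72.9°C

Length n = 31. Scanning the sequence gives A=10, C=6, G=6, T=9.
G+C = 12, so %GC = 12/31 × 100 = 38.71%
Salt term: 16.6 × (-0.163) = -2.706
GC term: 0.41 × 38.71 = 15.871; length term: −675/31 = −21.774
Tm = 81.5 + (-2.706) + 15.871 − 21.774 = 72.891 → 72.9°C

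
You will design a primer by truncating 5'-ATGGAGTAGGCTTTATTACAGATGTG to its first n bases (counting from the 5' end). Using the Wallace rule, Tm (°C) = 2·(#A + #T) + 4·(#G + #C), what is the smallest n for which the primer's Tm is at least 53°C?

First 19 bases: ATGGAGTAGGCTTTATTAC → Tm = 52°C (< 53°C)
First 20 bases: ATGGAGTAGGCTTTATTACA → Tm = 54°C (≥ 53°C)
Each additional base adds 2°C (A/T) or 4°C (G/C), so Tm is non-decreasing in n; n = 20 is the first length to reach 53°C.

n = 20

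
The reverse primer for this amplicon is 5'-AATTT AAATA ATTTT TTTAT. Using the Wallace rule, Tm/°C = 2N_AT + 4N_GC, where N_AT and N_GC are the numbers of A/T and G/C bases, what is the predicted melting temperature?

T=12, A=8, C=0, G=0
A+T = 20, G+C = 0
Tm = 2(20) + 4(0) = 40 + 0 = 40°C

40°C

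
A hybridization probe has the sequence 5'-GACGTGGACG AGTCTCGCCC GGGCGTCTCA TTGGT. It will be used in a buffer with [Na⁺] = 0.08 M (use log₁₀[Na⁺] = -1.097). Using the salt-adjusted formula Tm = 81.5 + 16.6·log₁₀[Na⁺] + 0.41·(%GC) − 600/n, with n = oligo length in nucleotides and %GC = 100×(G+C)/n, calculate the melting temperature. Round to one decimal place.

Length n = 35. Counting bases: G=13, A=4, C=10, T=8
G+C = 23, so %GC = 23/35 × 100 = 65.714%
Salt term: 16.6 × (-1.097) = -18.21
GC term: 0.41 × 65.714 = 26.943; length term: −600/35 = −17.143
Tm = 81.5 + (-18.21) + 26.943 − 17.143 = 73.09 → 73.1°C

73.1°C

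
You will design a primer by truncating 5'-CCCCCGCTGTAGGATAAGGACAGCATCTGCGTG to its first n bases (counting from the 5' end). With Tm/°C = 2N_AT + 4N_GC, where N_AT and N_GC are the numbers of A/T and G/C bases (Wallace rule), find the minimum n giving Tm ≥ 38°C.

n = 11

First 10 bases: CCCCCGCTGT → Tm = 36°C (< 38°C)
First 11 bases: CCCCCGCTGTA → Tm = 38°C (≥ 38°C)
Each additional base adds 2°C (A/T) or 4°C (G/C), so Tm is non-decreasing in n; n = 11 is the first length to reach 38°C.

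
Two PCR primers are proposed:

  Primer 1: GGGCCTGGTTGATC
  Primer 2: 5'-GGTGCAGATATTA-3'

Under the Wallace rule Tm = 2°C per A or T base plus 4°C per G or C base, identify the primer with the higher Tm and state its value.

Primer 1: A+T=5, G+C=9 → Tm = 2(5)+4(9) = 46°C
Primer 2: A+T=8, G+C=5 → Tm = 2(8)+4(5) = 36°C
46°C vs 36°C → primer 1 is higher.

Primer 1, 46°C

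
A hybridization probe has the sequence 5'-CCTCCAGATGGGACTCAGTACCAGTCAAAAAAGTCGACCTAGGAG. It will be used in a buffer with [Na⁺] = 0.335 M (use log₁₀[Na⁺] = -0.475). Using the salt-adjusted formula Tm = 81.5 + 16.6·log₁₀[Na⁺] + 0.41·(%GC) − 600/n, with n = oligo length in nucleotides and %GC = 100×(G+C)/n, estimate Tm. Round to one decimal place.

Length n = 45. Counting bases: C=12, G=11, A=15, T=7
G+C = 23, so %GC = 23/45 × 100 = 51.111%
Salt term: 16.6 × (-0.475) = -7.885
GC term: 0.41 × 51.111 = 20.956; length term: −600/45 = −13.333
Tm = 81.5 + (-7.885) + 20.956 − 13.333 = 81.238 → 81.2°C

81.2°C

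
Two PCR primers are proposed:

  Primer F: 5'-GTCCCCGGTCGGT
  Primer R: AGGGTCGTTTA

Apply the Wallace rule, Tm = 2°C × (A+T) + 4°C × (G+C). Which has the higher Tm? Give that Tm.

Primer F: A+T=3, G+C=10 → Tm = 2(3)+4(10) = 46°C
Primer R: A+T=6, G+C=5 → Tm = 2(6)+4(5) = 32°C
46°C vs 32°C → primer F is higher.

Primer F, 46°C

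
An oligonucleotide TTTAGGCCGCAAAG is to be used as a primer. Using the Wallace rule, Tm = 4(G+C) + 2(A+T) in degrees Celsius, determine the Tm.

Scanning the sequence gives G=4, T=3, A=4, C=3.
So N_AT = 7 and N_GC = 7.
Tm = 2×7 + 4×7 = 42°C

42°C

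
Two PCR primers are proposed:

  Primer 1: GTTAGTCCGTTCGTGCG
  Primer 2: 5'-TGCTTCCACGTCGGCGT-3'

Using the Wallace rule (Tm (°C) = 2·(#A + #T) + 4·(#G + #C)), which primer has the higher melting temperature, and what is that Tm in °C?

Primer 1: A+T=7, G+C=10 → Tm = 2(7)+4(10) = 54°C
Primer 2: A+T=6, G+C=11 → Tm = 2(6)+4(11) = 56°C
54°C vs 56°C → primer 2 is higher.

Primer 2, 56°C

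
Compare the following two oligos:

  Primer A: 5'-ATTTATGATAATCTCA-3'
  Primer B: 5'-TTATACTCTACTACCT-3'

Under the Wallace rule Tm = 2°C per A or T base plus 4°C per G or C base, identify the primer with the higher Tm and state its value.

Primer A: A+T=13, G+C=3 → Tm = 2(13)+4(3) = 38°C
Primer B: A+T=11, G+C=5 → Tm = 2(11)+4(5) = 42°C
38°C vs 42°C → primer B is higher.

Primer B, 42°C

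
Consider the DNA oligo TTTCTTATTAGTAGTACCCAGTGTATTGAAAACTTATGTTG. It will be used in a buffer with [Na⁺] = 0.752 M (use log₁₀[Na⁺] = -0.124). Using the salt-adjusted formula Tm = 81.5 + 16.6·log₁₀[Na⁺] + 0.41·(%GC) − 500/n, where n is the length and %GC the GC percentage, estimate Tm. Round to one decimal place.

79.2°C

Length n = 41. C=5, G=7, T=18, A=11
G+C = 12, so %GC = 12/41 × 100 = 29.268%
Salt term: 16.6 × (-0.124) = -2.058
GC term: 0.41 × 29.268 = 12; length term: −500/41 = −12.195
Tm = 81.5 + (-2.058) + 12 − 12.195 = 79.247 → 79.2°C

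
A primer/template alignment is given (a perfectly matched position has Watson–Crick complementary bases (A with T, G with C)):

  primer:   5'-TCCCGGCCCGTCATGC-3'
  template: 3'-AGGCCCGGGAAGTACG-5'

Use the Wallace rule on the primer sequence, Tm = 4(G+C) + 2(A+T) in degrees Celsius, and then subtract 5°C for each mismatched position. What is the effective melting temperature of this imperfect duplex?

Primer base counts: A=1, T=3, G=4, C=8 → A+T=4, G+C=12
Perfect-match Tm = 2(4) + 4(12) = 8 + 48 = 56°C
Mismatches (positions where the bases are not complementary): 2 (at positions 4, 10)
Effective Tm = 56 − 2×5 = 56 − 10 = 46°C

46°C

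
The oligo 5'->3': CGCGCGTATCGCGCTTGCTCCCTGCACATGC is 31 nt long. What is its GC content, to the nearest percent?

68%

Base counts: G=8, C=13, T=7, A=3
G+C = 8 + 13 = 21 out of 31 bases
%GC = 21/31 × 100 = 67.74% ≈ 68%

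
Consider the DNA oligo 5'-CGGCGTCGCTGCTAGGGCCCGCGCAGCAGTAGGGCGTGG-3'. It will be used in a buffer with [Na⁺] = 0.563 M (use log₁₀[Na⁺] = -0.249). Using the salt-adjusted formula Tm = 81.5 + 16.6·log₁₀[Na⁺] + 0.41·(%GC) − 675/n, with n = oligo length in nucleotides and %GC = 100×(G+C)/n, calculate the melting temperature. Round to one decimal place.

Length n = 39. Scanning the sequence gives G=18, T=5, C=12, A=4.
G+C = 30, so %GC = 30/39 × 100 = 76.923%
Salt term: 16.6 × (-0.249) = -4.133
GC term: 0.41 × 76.923 = 31.538; length term: −675/39 = −17.308
Tm = 81.5 + (-4.133) + 31.538 − 17.308 = 91.597 → 91.6°C

91.6°C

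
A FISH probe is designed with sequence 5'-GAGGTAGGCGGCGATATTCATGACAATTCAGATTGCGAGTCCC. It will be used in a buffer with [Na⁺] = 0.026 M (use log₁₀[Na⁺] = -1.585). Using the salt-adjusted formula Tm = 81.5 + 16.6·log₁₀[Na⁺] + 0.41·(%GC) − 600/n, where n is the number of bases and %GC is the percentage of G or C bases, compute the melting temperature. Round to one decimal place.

62.2°C

Length n = 43. Counting bases: C=9, T=10, A=11, G=13
G+C = 22, so %GC = 22/43 × 100 = 51.163%
Salt term: 16.6 × (-1.585) = -26.311
GC term: 0.41 × 51.163 = 20.977; length term: −600/43 = −13.953
Tm = 81.5 + (-26.311) + 20.977 − 13.953 = 62.213 → 62.2°C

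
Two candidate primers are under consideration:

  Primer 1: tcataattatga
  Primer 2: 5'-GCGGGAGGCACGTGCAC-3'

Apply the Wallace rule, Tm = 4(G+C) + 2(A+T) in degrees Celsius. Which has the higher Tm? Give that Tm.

Primer 1: A+T=10, G+C=2 → Tm = 2(10)+4(2) = 28°C
Primer 2: A+T=4, G+C=13 → Tm = 2(4)+4(13) = 60°C
28°C vs 60°C → primer 2 is higher.

Primer 2, 60°C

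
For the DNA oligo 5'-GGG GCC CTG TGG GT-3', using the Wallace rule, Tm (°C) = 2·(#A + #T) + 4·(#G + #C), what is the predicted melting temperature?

Base counts: C=3, G=8, T=3, A=0
A+T = 3, G+C = 11
Tm = 2(3) + 4(11) = 6 + 44 = 50°C

50°C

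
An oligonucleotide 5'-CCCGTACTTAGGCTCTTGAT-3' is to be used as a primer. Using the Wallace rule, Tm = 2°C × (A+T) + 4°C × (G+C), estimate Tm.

T=7, C=6, A=3, G=4
A+T = 10, G+C = 10
Tm = 2×10 + 4×10 = 60°C

60°C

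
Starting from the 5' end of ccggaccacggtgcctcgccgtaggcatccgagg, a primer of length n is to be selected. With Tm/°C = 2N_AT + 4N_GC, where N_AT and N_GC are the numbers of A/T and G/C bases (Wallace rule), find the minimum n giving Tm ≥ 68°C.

n = 19

First 18 bases: CCGGACCACGGTGCCTCG → Tm = 64°C (< 68°C)
First 19 bases: CCGGACCACGGTGCCTCGC → Tm = 68°C (≥ 68°C)
Since every base adds ≥2°C, Tm only increases with n, so the threshold is first crossed at n = 19.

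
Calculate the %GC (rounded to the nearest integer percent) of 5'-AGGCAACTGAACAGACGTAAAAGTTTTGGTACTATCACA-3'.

38%

C=7, A=15, T=9, G=8
G+C = 8 + 7 = 15 out of 39 bases
%GC = 15/39 × 100 = 38.46% ≈ 38%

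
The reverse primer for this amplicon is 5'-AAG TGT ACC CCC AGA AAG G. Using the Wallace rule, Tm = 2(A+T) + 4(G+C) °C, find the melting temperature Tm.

58°C

Scanning the sequence gives T=2, G=5, A=7, C=5.
AT pairs contribute 9, GC pairs contribute 10.
Tm = 2(9) + 4(10) = 18 + 40 = 58°C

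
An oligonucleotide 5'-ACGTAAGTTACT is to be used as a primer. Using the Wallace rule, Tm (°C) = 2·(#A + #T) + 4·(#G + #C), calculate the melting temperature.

32°C

C=2, T=4, A=4, G=2
A+T = 8, G+C = 4
Tm = 2×8 + 4×4 = 32°C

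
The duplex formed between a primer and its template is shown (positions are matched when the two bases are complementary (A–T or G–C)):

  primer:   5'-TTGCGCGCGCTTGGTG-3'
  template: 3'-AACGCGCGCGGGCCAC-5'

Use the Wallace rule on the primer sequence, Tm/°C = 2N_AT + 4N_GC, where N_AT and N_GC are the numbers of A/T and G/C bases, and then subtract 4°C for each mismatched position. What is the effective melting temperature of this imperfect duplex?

46°C

Primer base counts: A=0, T=5, G=7, C=4 → A+T=5, G+C=11
Perfect-match Tm = 2(5) + 4(11) = 10 + 44 = 54°C
Mismatches (positions where the bases are not complementary): 2 (at positions 11, 12)
Effective Tm = 54 − 2×4 = 54 − 8 = 46°C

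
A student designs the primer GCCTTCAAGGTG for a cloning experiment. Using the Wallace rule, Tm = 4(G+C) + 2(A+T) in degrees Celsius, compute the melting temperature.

38°C

Scanning the sequence gives A=2, T=3, C=3, G=4.
So N_AT = 5 and N_GC = 7.
Tm = 2(5) + 4(7) = 10 + 28 = 38°C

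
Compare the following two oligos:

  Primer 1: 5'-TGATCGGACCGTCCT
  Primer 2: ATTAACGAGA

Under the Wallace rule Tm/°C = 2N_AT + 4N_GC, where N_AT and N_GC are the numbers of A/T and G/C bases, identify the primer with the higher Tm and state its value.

Primer 1: A+T=6, G+C=9 → Tm = 2(6)+4(9) = 48°C
Primer 2: A+T=7, G+C=3 → Tm = 2(7)+4(3) = 26°C
48°C vs 26°C → primer 1 is higher.

Primer 1, 48°C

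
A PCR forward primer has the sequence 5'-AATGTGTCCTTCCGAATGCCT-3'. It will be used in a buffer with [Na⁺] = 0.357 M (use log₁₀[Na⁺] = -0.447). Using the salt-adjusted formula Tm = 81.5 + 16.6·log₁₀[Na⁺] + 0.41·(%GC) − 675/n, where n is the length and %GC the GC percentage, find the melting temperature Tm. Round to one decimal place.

Length n = 21. Scanning the sequence gives C=6, G=4, A=4, T=7.
G+C = 10, so %GC = 10/21 × 100 = 47.619%
Salt term: 16.6 × (-0.447) = -7.42
GC term: 0.41 × 47.619 = 19.524; length term: −675/21 = −32.143
Tm = 81.5 + (-7.42) + 19.524 − 32.143 = 61.461 → 61.5°C

61.5°C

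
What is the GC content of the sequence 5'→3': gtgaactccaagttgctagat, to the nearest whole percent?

43%

Base counts: T=6, C=4, A=6, G=5
G+C = 5 + 4 = 9 out of 21 bases
%GC = 9/21 × 100 = 42.86% ≈ 43%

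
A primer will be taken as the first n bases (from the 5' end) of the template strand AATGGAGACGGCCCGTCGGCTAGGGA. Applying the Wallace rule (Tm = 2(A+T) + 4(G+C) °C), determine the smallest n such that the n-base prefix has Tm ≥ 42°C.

n = 13

First 12 bases: AATGGAGACGGC → Tm = 38°C (< 42°C)
First 13 bases: AATGGAGACGGCC → Tm = 42°C (≥ 42°C)
Each additional base adds 2°C (A/T) or 4°C (G/C), so Tm is non-decreasing in n; n = 13 is the first length to reach 42°C.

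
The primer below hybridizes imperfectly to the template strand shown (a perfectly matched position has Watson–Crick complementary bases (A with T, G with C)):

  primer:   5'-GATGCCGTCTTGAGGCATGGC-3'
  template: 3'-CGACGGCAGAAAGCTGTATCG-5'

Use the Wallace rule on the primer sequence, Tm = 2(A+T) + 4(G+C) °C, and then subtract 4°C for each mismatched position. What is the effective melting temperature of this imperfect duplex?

Primer base counts: A=3, T=5, G=8, C=5 → A+T=8, G+C=13
Perfect-match Tm = 2(8) + 4(13) = 16 + 52 = 68°C
Mismatches (positions where the bases are not complementary): 5 (at positions 2, 12, 13, 15, 19)
Effective Tm = 68 − 5×4 = 68 − 20 = 48°C

48°C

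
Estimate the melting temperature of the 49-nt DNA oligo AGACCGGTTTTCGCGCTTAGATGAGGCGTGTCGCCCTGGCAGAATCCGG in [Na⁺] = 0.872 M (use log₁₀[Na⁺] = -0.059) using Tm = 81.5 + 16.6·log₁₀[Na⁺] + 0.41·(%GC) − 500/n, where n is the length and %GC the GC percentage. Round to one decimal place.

Length n = 49. Scanning the sequence gives C=13, G=17, T=11, A=8.
G+C = 30, so %GC = 30/49 × 100 = 61.224%
Salt term: 16.6 × (-0.059) = -0.979
GC term: 0.41 × 61.224 = 25.102; length term: −500/49 = −10.204
Tm = 81.5 + (-0.979) + 25.102 − 10.204 = 95.419 → 95.4°C

95.4°C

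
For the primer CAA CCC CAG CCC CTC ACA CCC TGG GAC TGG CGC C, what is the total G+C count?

T=3, A=6, C=18, G=7
Total G or C: 7 + 18 = 25

25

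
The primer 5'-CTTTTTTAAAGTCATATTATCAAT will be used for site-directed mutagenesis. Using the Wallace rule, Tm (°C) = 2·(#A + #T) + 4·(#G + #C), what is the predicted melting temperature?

56°C

Counting bases: T=12, A=8, C=3, G=1
So N_AT = 20 and N_GC = 4.
Tm = 2×20 + 4×4 = 56°C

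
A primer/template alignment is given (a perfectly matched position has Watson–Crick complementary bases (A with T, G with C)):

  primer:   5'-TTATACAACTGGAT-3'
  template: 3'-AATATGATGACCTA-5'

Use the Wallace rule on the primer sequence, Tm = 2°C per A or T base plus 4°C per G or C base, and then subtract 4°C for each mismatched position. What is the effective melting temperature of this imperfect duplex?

Primer base counts: A=5, T=5, G=2, C=2 → A+T=10, G+C=4
Perfect-match Tm = 2(10) + 4(4) = 20 + 16 = 36°C
Mismatches (positions where the bases are not complementary): 1 (at position 7)
Effective Tm = 36 − 1×4 = 36 − 4 = 32°C

32°C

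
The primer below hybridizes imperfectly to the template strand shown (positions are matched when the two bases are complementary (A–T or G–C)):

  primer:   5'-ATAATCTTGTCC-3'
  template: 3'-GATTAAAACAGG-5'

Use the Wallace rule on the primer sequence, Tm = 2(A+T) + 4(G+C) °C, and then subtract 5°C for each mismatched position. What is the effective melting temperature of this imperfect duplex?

22°C

Primer base counts: A=3, T=5, G=1, C=3 → A+T=8, G+C=4
Perfect-match Tm = 2(8) + 4(4) = 16 + 16 = 32°C
Mismatches (positions where the bases are not complementary): 2 (at positions 1, 6)
Effective Tm = 32 − 2×5 = 32 − 10 = 22°C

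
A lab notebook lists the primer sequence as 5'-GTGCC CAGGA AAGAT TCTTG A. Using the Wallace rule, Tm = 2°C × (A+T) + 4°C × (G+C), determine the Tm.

Base counts: C=4, A=6, T=5, G=6
AT pairs contribute 11, GC pairs contribute 10.
Tm = 2×11 + 4×10 = 62°C

62°C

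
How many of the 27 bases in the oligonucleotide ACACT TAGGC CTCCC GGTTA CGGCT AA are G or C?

15

C=9, T=6, A=6, G=6
Total G or C: 6 + 9 = 15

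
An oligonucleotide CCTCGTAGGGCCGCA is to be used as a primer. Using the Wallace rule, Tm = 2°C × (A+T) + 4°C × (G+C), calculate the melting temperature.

52°C

Counting bases: C=6, T=2, G=5, A=2
A+T = 4, G+C = 11
Tm = 4·11 + 2·4 = 44 + 8 = 52°C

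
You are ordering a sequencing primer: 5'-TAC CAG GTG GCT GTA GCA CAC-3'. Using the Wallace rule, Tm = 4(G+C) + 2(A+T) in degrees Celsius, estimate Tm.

Base counts: T=4, G=6, A=5, C=6
So N_AT = 9 and N_GC = 12.
Tm = 2(9) + 4(12) = 18 + 48 = 66°C

66°C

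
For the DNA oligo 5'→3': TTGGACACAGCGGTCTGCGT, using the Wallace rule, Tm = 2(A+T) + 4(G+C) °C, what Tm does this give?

T=5, A=3, C=5, G=7
A+T = 8, G+C = 12
Tm = 2(8) + 4(12) = 16 + 48 = 64°C

64°C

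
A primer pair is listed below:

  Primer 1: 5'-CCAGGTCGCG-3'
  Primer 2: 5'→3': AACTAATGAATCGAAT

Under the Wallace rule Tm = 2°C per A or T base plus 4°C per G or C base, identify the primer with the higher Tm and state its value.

Primer 1: A+T=2, G+C=8 → Tm = 2(2)+4(8) = 36°C
Primer 2: A+T=12, G+C=4 → Tm = 2(12)+4(4) = 40°C
36°C vs 40°C → primer 2 is higher.

Primer 2, 40°C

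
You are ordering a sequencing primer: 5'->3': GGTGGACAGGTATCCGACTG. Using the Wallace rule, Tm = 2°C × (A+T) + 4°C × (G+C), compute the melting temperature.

64°C

Base counts: A=4, C=4, T=4, G=8
A+T = 8, G+C = 12
Tm = 2×8 + 4×12 = 64°C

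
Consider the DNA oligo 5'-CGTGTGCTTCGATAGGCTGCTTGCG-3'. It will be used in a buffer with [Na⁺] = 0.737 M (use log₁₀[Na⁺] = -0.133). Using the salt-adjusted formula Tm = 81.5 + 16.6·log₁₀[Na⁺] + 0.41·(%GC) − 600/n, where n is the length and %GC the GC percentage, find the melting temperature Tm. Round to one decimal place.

79.9°C

Length n = 25. Counting bases: T=8, A=2, G=9, C=6
G+C = 15, so %GC = 15/25 × 100 = 60%
Salt term: 16.6 × (-0.133) = -2.208
GC term: 0.41 × 60 = 24.6; length term: −600/25 = −24
Tm = 81.5 + (-2.208) + 24.6 − 24 = 79.892 → 79.9°C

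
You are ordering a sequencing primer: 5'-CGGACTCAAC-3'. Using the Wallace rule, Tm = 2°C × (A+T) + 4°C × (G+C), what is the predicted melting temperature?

32°C

G=2, A=3, C=4, T=1
AT pairs contribute 4, GC pairs contribute 6.
Tm = 4·6 + 2·4 = 24 + 8 = 32°C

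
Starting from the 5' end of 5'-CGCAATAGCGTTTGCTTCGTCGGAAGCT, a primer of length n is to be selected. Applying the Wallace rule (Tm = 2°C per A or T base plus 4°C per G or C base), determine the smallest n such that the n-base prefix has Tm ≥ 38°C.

n = 13

First 12 bases: CGCAATAGCGTT → Tm = 36°C (< 38°C)
First 13 bases: CGCAATAGCGTTT → Tm = 38°C (≥ 38°C)
Since every base adds ≥2°C, Tm only increases with n, so the threshold is first crossed at n = 13.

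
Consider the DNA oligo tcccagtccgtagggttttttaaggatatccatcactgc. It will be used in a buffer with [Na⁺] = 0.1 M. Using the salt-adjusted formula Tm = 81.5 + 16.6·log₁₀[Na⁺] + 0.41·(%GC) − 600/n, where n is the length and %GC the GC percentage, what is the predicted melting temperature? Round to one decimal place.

Length n = 39. Base counts: G=8, T=13, A=8, C=10
G+C = 18, so %GC = 18/39 × 100 = 46.154%
Salt term: 16.6 × (-1) = -16.6
GC term: 0.41 × 46.154 = 18.923; length term: −600/39 = −15.385
Tm = 81.5 + (-16.6) + 18.923 − 15.385 = 68.438 → 68.4°C

68.4°C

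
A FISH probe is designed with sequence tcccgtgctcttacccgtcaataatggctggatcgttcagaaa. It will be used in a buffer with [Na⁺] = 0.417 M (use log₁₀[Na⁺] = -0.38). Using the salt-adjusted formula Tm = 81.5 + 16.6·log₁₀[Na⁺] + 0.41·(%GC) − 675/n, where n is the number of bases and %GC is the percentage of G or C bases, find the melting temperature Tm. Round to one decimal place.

79.5°C

Length n = 43. Scanning the sequence gives A=10, C=12, T=12, G=9.
G+C = 21, so %GC = 21/43 × 100 = 48.837%
Salt term: 16.6 × (-0.38) = -6.308
GC term: 0.41 × 48.837 = 20.023; length term: −675/43 = −15.698
Tm = 81.5 + (-6.308) + 20.023 − 15.698 = 79.517 → 79.5°C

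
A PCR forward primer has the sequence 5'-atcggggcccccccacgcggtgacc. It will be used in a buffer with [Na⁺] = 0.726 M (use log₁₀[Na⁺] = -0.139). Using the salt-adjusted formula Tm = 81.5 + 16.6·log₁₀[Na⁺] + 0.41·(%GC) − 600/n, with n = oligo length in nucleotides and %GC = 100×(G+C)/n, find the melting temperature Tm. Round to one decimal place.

Length n = 25. C=12, A=3, T=2, G=8
G+C = 20, so %GC = 20/25 × 100 = 80%
Salt term: 16.6 × (-0.139) = -2.307
GC term: 0.41 × 80 = 32.8; length term: −600/25 = −24
Tm = 81.5 + (-2.307) + 32.8 − 24 = 87.993 → 88.0°C

88.0°C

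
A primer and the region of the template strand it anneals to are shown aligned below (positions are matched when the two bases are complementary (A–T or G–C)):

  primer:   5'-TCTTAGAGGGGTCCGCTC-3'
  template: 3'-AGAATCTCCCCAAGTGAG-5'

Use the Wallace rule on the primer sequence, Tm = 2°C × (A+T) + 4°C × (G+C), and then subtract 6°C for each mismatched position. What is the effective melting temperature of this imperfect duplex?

Primer base counts: A=2, T=5, G=6, C=5 → A+T=7, G+C=11
Perfect-match Tm = 2(7) + 4(11) = 14 + 44 = 58°C
Mismatches (positions where the bases are not complementary): 2 (at positions 13, 15)
Effective Tm = 58 − 2×6 = 58 − 12 = 46°C

46°C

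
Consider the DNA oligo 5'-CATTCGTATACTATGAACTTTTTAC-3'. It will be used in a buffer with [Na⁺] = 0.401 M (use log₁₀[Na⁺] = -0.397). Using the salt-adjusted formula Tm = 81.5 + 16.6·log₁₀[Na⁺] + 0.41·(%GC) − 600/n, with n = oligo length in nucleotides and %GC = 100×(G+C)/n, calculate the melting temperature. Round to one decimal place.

62.4°C

Length n = 25. Scanning the sequence gives G=2, A=7, T=11, C=5.
G+C = 7, so %GC = 7/25 × 100 = 28%
Salt term: 16.6 × (-0.397) = -6.59
GC term: 0.41 × 28 = 11.48; length term: −600/25 = −24
Tm = 81.5 + (-6.59) + 11.48 − 24 = 62.39 → 62.4°C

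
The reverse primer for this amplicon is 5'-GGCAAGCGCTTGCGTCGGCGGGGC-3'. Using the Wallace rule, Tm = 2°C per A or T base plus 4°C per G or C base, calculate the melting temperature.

Scanning the sequence gives A=2, T=3, C=7, G=12.
So N_AT = 5 and N_GC = 19.
Tm = 2(5) + 4(19) = 10 + 76 = 86°C

86°C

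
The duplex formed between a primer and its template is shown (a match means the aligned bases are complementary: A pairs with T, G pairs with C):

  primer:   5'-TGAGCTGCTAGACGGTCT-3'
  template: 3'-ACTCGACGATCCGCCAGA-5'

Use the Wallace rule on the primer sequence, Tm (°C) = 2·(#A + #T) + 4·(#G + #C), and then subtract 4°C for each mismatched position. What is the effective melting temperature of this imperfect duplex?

Primer base counts: A=3, T=5, G=6, C=4 → A+T=8, G+C=10
Perfect-match Tm = 2(8) + 4(10) = 16 + 40 = 56°C
Mismatches (positions where the bases are not complementary): 1 (at position 12)
Effective Tm = 56 − 1×4 = 56 − 4 = 52°C

52°C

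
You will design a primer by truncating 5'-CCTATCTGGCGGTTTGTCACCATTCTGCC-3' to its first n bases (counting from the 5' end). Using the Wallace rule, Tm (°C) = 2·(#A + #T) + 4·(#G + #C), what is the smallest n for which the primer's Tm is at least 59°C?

n = 20

First 19 bases: CCTATCTGGCGGTTTGTCA → Tm = 58°C (< 59°C)
First 20 bases: CCTATCTGGCGGTTTGTCAC → Tm = 62°C (≥ 59°C)
Each additional base adds 2°C (A/T) or 4°C (G/C), so Tm is non-decreasing in n; n = 20 is the first length to reach 59°C.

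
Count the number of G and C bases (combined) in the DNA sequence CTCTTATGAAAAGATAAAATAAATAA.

4

G=2, A=15, C=2, T=7
Total G or C: 2 + 2 = 4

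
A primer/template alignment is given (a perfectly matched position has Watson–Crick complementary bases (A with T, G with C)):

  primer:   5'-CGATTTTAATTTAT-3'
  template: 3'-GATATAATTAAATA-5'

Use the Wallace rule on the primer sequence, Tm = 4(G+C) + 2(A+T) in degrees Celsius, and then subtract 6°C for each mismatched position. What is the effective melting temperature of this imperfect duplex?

20°C

Primer base counts: A=4, T=8, G=1, C=1 → A+T=12, G+C=2
Perfect-match Tm = 2(12) + 4(2) = 24 + 8 = 32°C
Mismatches (positions where the bases are not complementary): 2 (at positions 2, 5)
Effective Tm = 32 − 2×6 = 32 − 12 = 20°C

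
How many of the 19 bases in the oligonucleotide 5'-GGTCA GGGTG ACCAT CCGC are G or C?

13

Counting bases: T=3, G=7, A=3, C=6
G+C = 7 + 6 = 13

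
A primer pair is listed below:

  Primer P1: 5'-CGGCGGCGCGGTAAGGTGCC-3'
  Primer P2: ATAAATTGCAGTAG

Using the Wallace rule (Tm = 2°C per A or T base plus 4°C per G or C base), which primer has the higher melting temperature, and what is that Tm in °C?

Primer P1, 72°C

Primer P1: A+T=4, G+C=16 → Tm = 2(4)+4(16) = 72°C
Primer P2: A+T=10, G+C=4 → Tm = 2(10)+4(4) = 36°C
72°C vs 36°C → primer P1 is higher.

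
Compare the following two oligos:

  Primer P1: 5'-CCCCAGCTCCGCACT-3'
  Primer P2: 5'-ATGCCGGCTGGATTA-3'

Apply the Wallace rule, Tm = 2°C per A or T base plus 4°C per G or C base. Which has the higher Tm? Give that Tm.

Primer P1, 52°C

Primer P1: A+T=4, G+C=11 → Tm = 2(4)+4(11) = 52°C
Primer P2: A+T=7, G+C=8 → Tm = 2(7)+4(8) = 46°C
52°C vs 46°C → primer P1 is higher.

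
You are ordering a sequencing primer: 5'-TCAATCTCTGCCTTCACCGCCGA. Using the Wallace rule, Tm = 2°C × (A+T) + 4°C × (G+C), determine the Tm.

72°C

Scanning the sequence gives T=6, C=10, G=3, A=4.
A+T = 10, G+C = 13
Tm = 2(10) + 4(13) = 20 + 52 = 72°C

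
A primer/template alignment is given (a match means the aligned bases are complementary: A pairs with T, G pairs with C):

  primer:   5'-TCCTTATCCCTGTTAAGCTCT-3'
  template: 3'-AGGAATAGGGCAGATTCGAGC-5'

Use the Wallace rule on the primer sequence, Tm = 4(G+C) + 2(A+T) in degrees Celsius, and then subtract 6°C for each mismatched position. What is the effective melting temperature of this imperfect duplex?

Primer base counts: A=3, T=9, G=2, C=7 → A+T=12, G+C=9
Perfect-match Tm = 2(12) + 4(9) = 24 + 36 = 60°C
Mismatches (positions where the bases are not complementary): 4 (at positions 11, 12, 13, 21)
Effective Tm = 60 − 4×6 = 60 − 24 = 36°C

36°C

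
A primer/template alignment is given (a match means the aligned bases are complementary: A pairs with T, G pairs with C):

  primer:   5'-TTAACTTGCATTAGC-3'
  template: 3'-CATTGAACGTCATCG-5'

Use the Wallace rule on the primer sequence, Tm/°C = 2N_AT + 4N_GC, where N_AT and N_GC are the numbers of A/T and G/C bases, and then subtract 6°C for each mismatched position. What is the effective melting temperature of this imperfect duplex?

28°C

Primer base counts: A=4, T=6, G=2, C=3 → A+T=10, G+C=5
Perfect-match Tm = 2(10) + 4(5) = 20 + 20 = 40°C
Mismatches (positions where the bases are not complementary): 2 (at positions 1, 11)
Effective Tm = 40 − 2×6 = 40 − 12 = 28°C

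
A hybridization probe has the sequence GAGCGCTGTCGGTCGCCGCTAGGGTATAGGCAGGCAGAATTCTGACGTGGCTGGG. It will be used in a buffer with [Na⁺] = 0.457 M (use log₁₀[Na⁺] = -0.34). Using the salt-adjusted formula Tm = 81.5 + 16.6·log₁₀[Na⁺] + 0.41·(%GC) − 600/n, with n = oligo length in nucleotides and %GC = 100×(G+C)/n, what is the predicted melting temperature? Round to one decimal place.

Length n = 55. Scanning the sequence gives C=12, T=11, G=23, A=9.
G+C = 35, so %GC = 35/55 × 100 = 63.636%
Salt term: 16.6 × (-0.34) = -5.644
GC term: 0.41 × 63.636 = 26.091; length term: −600/55 = −10.909
Tm = 81.5 + (-5.644) + 26.091 − 10.909 = 91.038 → 91.0°C

91.0°C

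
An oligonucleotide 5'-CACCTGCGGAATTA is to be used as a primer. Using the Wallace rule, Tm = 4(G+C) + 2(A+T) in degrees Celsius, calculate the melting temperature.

42°C

Scanning the sequence gives A=4, T=3, C=4, G=3.
So N_AT = 7 and N_GC = 7.
Tm = 2×7 + 4×7 = 42°C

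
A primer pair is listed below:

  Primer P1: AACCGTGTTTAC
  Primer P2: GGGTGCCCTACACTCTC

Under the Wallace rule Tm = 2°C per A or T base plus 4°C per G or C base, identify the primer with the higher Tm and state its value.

Primer P1: A+T=7, G+C=5 → Tm = 2(7)+4(5) = 34°C
Primer P2: A+T=6, G+C=11 → Tm = 2(6)+4(11) = 56°C
34°C vs 56°C → primer P2 is higher.

Primer P2, 56°C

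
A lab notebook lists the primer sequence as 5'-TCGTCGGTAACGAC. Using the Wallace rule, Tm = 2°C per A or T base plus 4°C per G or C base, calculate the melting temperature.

Counting bases: A=3, C=4, G=4, T=3
A+T = 6, G+C = 8
Tm = 4·8 + 2·6 = 32 + 12 = 44°C

44°C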